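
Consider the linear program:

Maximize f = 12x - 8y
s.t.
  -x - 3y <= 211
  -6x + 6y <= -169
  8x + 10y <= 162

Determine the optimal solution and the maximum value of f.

x = 1298/7, y = -925/7, maximum f = 22976/7

Feasible corners and f = 12x - 8y:
  (-253/8, -1435/24) → f = 593/6
  (1298/7, -925/7) → f = 22976/7
  (1331/54, -95/27) → f = 8746/27

The optimum lies where -x - 3y = 211 and 8x + 10y = 162.
Solving simultaneously gives x = 1298/7, y = -925/7.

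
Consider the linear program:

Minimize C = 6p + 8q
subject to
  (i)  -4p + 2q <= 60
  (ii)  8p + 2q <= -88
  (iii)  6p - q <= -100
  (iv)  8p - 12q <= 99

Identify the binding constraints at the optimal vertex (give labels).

(i) and (iv)

Corner points and C = 6p + 8q:
  (-35/2, -5) → C = -145
  (-459/16, -219/8) → C = -3129/8
  (-1299/64, -697/32) → C = -9473/32

The minimum is at (-459/16, -219/8). Substituting into each constraint, equality holds for (i) and (iv); the remaining constraints have slack.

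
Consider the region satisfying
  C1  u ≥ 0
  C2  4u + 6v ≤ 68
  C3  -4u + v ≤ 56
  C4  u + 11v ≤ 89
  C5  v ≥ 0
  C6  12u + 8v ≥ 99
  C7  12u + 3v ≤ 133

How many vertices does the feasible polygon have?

Pairwise boundary intersections that survive every other constraint:
  (107/19, 144/19)
  (99/10, 71/15)
  (377/124, 969/124)
  (33/4, 0)
  (133/12, 0)

5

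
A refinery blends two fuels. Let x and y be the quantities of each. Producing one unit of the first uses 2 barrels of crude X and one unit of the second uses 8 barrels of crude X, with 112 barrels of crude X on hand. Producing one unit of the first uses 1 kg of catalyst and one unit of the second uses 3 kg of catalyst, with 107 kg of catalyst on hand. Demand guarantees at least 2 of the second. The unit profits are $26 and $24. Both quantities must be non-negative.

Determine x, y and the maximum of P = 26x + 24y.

The binding constraints are 2x + 8y = 112 and y = 2.
Solving simultaneously gives x = 48, y = 2.

x = 48, y = 2, maximum P = 1296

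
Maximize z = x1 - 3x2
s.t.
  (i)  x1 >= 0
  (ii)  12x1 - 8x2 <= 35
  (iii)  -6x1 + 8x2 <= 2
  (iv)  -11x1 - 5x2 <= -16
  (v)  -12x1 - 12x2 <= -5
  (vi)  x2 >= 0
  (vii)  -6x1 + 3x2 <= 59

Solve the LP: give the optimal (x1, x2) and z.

x1 = 35/12, x2 = 0, maximum z = 35/12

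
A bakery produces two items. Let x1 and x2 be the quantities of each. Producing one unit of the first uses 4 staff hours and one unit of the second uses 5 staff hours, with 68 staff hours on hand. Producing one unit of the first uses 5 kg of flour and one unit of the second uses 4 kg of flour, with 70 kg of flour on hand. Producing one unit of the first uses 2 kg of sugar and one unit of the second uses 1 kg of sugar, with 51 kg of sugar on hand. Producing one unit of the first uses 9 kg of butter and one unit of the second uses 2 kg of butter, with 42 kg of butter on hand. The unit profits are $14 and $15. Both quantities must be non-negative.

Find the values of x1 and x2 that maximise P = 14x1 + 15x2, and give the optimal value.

Vertices and P = 14x1 + 15x2:
  (0, 0) → P = 0
  (0, 68/5) → P = 204
  (14/3, 0) → P = 196/3
  (2, 12) → P = 208

x1 = 2, x2 = 12, maximum P = 208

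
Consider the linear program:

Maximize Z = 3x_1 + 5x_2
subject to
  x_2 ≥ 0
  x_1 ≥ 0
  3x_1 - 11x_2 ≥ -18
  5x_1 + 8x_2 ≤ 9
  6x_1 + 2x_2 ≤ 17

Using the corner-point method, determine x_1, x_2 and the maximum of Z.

Corner points and Z = 3x_1 + 5x_2:
  (0, 0) → Z = 0
  (9/5, 0) → Z = 27/5
  (0, 9/8) → Z = 45/8

x_1 = 0, x_2 = 9/8, maximum Z = 45/8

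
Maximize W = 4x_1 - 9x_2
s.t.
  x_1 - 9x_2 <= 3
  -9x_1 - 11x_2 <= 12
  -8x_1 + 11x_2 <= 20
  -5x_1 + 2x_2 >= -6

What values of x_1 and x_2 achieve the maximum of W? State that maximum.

Extreme points and W = 4x_1 - 9x_2:
  (-75/92, -39/92) → W = 51/92
  (48/43, -9/43) → W = 273/43
  (-32/17, 84/187) → W = -2164/187
  (106/39, 148/39) → W = -908/39

The optimum lies where x_1 - 9x_2 = 3 and -5x_1 + 2x_2 = -6.
Solving simultaneously gives x_1 = 48/43, x_2 = -9/43.

x_1 = 48/43, x_2 = -9/43, maximum W = 273/43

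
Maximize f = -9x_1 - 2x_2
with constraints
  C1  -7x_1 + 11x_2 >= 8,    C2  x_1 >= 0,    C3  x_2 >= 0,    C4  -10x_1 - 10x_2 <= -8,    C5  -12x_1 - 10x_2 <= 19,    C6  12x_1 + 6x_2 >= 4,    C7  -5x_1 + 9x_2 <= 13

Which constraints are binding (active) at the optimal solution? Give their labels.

Vertices and f = -9x_1 - 2x_2:
  (2/45, 34/45) → f = -86/45
  (71/8, 51/8) → f = -741/8
  (0, 4/5) → f = -8/5
  (0, 13/9) → f = -26/9

The maximum is at (0, 4/5). Substituting into each constraint, equality holds for C2 and C4; the remaining constraints have slack.

C2 and C4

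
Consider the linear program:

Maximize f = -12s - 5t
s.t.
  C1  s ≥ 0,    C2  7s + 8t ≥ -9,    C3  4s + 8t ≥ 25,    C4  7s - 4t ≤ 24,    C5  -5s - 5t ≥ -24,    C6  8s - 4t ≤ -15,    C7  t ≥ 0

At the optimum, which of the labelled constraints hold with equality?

Extreme points and f = -12s - 5t:
  (0, 24/5) → f = -24
  (0, 15/4) → f = -75/4
  (7/20, 89/20) → f = -529/20

The maximum is at (0, 15/4). Substituting into each constraint, equality holds for C1 and C6; the remaining constraints have slack.

C1 and C6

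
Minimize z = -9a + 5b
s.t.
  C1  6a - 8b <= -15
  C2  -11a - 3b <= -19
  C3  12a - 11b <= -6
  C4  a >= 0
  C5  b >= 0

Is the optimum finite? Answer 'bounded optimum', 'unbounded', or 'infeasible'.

From the feasible point (107/106, 279/106), moving in the direction (11, 12) keeps every constraint satisfied while z decreases without bound.

unbounded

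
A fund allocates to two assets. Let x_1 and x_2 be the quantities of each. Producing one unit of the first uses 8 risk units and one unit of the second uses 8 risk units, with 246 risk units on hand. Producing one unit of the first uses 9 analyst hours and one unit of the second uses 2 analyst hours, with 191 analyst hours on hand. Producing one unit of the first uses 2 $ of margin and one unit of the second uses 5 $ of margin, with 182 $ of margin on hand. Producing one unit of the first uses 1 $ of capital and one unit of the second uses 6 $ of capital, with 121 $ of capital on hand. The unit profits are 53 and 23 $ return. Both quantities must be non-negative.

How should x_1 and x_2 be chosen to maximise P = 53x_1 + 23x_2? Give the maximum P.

x_1 = 37/2, x_2 = 49/4, maximum P = 5049/4

Vertices and P = 53x_1 + 23x_2:
  (0, 0) → P = 0
  (0, 121/6) → P = 2783/6
  (191/9, 0) → P = 10123/9
  (37/2, 49/4) → P = 5049/4
  (127/10, 361/20) → P = 4353/4

The binding constraints are 8x_1 + 8x_2 = 246 and 9x_1 + 2x_2 = 191.
Solving simultaneously gives x_1 = 37/2, x_2 = 49/4.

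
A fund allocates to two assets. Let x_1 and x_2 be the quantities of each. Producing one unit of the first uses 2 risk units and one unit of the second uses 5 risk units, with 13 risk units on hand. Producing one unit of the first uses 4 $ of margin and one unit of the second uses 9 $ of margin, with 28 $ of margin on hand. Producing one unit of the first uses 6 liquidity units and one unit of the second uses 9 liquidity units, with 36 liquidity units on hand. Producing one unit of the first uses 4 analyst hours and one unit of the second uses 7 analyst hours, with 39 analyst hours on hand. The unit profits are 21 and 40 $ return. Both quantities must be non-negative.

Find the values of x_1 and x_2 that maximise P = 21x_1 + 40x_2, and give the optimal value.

x_1 = 21/4, x_2 = 1/2, maximum P = 521/4

Corner points and P = 21x_1 + 40x_2:
  (0, 0) → P = 0
  (0, 13/5) → P = 104
  (6, 0) → P = 126
  (21/4, 1/2) → P = 521/4

The binding constraints are 2x_1 + 5x_2 = 13 and 6x_1 + 9x_2 = 36.
Solving simultaneously gives x_1 = 21/4, x_2 = 1/2.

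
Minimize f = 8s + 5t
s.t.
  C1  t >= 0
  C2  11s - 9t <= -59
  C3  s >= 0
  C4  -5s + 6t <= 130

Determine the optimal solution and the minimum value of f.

Corner points and f = 8s + 5t:
  (0, 59/9) → f = 295/9
  (272/7, 1135/21) → f = 12203/21
  (0, 65/3) → f = 325/3

At the optimal vertex, 11s - 9t = -59 and s = 0.
Solving simultaneously gives s = 0, t = 59/9.

s = 0, t = 59/9, minimum f = 295/9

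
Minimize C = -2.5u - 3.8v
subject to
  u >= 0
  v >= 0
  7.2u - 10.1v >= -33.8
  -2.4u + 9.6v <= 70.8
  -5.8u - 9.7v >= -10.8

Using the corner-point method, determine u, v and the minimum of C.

Vertices and C = -2.5u - 3.8v:
  (0, 0) → C = 0
  (0, 108/97) → C = -2052/485
  (54/29, 0) → C = -135/29

The optimum lies where v = 0 and -5.8u - 9.7v = -10.8.
Solving simultaneously gives u = 54/29, v = 0.

u = 54/29, v = 0, minimum C = -135/29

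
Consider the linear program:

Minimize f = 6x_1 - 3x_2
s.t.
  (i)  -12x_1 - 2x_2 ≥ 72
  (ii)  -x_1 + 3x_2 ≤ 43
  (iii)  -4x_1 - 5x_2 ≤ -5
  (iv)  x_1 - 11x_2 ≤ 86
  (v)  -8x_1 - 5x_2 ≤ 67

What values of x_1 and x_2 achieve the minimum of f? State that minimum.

Extreme points and f = 6x_1 - 3x_2:
  (-151/19, 222/19) → f = -1572/19
  (-185/26, 87/13) → f = -816/13
  (-200/17, 177/17) → f = -1731/17

The optimum lies where -x_1 + 3x_2 = 43 and -4x_1 - 5x_2 = -5.
Solving simultaneously gives x_1 = -200/17, x_2 = 177/17.

x_1 = -200/17, x_2 = 177/17, minimum f = -1731/17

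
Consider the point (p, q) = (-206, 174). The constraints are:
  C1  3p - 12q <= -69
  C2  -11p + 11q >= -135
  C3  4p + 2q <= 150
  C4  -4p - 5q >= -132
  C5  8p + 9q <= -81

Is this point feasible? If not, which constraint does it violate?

C1: -2706 ≤ -69 ✓
C2: 4180 ≥ -135 ✓
C3: -476 ≤ 150 ✓
C4: -46 ≥ -132 ✓
C5: -82 ≤ -81 ✓

feasible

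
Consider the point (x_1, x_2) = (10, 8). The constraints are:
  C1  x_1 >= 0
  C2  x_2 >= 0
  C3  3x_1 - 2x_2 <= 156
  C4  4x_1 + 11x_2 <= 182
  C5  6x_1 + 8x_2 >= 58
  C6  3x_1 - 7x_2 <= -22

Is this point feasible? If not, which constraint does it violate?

C1: 10 ≥ 0 ✓
C2: 8 ≥ 0 ✓
C3: 14 ≤ 156 ✓
C4: 128 ≤ 182 ✓
C5: 124 ≥ 58 ✓
C6: -26 ≤ -22 ✓

feasible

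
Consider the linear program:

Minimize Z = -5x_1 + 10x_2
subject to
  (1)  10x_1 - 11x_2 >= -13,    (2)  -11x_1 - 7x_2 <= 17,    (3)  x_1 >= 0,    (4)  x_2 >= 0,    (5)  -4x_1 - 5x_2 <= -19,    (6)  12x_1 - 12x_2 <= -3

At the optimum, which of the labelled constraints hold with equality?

Vertices and Z = -5x_1 + 10x_2:
  (72/47, 121/47) → Z = 850/47
  (41/4, 21/2) → Z = 215/4
  (71/36, 20/9) → Z = 445/36

The minimum is at (71/36, 20/9). Substituting into each constraint, equality holds for (5) and (6); the remaining constraints have slack.

(5) and (6)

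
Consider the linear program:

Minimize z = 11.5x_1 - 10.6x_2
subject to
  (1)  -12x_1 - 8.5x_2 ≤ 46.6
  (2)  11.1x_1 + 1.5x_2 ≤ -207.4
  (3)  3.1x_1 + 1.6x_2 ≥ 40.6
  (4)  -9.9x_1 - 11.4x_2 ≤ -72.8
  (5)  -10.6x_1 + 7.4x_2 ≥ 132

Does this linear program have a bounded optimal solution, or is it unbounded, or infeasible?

From the feasible point (-39274/1311, 109360/1311), moving in the direction (-1.5, 11.1) keeps every constraint satisfied while z decreases without bound.

unbounded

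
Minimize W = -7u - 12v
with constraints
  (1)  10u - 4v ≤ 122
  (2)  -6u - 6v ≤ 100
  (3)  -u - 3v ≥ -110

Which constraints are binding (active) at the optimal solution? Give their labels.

(1) and (3)

Extreme points and W = -7u - 12v:
  (83/21, -433/21) → W = 4615/21
  (403/17, 489/17) → W = -8689/17
  (-80, 190/3) → W = -200

The minimum is at (403/17, 489/17). Substituting into each constraint, equality holds for (1) and (3); the remaining constraints have slack.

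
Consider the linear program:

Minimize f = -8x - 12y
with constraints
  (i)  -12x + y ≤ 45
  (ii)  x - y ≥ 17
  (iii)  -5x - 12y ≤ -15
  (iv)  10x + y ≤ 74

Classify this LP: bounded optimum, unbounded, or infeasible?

infeasible

The boundaries -12x + y = 45 and x - y = 17 meet at (-62/11, -249/11), but that point violates -5x - 12y ≤ -15. Every candidate vertex is excluded by some other constraint, so the feasible region is empty.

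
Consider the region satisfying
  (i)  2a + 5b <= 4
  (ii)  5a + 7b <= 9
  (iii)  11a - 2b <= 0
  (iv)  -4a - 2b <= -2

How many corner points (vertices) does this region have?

3

Pairwise boundary intersections that survive every other constraint:
  (8/59, 44/59)
  (1/8, 3/4)
  (2/15, 11/15)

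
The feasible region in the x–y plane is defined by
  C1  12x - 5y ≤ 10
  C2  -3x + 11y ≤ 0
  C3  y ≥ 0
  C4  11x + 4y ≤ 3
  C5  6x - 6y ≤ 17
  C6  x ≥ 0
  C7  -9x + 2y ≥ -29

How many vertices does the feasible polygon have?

3

Of the 21 pairwise boundary intersections, those satisfying every inequality are:
  (0, 0)
  (33/133, 9/133)
  (3/11, 0)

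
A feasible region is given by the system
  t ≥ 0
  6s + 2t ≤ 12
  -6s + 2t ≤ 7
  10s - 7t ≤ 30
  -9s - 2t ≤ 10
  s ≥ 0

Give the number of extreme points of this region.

Of the 15 pairwise boundary intersections, those satisfying every inequality are:
  (2, 0)
  (0, 0)
  (5/12, 19/4)
  (0, 7/2)

4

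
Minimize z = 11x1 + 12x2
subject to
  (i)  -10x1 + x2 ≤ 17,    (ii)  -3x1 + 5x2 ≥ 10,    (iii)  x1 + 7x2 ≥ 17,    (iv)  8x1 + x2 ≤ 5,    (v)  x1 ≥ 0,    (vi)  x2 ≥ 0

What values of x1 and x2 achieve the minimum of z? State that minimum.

Feasible corners and z = 11x1 + 12x2:
  (18/55, 131/55) → z = 354/11
  (0, 17/7) → z = 204/7
  (0, 5) → z = 60

x1 = 0, x2 = 17/7, minimum z = 204/7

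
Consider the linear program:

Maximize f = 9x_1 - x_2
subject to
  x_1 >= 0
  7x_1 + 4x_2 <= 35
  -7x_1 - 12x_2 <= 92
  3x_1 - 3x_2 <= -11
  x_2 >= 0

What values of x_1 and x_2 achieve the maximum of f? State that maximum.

x_1 = 61/33, x_2 = 182/33, maximum f = 367/33

Corner points and f = 9x_1 - x_2:
  (0, 35/4) → f = -35/4
  (0, 11/3) → f = -11/3
  (61/33, 182/33) → f = 367/33

The optimum lies where 7x_1 + 4x_2 = 35 and 3x_1 - 3x_2 = -11.
Solving simultaneously gives x_1 = 61/33, x_2 = 182/33.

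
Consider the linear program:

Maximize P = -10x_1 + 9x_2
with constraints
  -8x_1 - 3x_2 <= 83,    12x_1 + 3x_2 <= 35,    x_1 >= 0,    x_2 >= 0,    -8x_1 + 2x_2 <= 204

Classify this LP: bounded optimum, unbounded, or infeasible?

Feasible corners and P = -10x_1 + 9x_2:
  (0, 35/3) → P = 105
  (35/12, 0) → P = -175/6
  (0, 0) → P = 0
The feasible region has finitely many vertices and no improving ray; the maximum is 105 at (0, 35/3).

bounded optimum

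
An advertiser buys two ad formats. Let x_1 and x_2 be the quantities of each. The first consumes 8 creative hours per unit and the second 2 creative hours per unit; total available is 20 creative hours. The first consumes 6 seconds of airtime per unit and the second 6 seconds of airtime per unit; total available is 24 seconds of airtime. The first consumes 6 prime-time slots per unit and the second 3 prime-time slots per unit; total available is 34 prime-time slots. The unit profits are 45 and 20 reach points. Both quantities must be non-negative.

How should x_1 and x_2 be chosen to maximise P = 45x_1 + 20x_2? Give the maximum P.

Extreme points and P = 45x_1 + 20x_2:
  (0, 0) → P = 0
  (0, 4) → P = 80
  (5/2, 0) → P = 225/2
  (2, 2) → P = 130

x_1 = 2, x_2 = 2, maximum P = 130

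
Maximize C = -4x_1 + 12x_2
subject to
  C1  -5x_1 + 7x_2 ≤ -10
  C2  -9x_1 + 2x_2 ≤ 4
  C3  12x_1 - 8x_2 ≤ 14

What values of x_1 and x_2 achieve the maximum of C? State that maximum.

x_1 = 9/22, x_2 = -25/22, maximum C = -168/11

Extreme points and C = -4x_1 + 12x_2:
  (-48/53, -110/53) → C = -1128/53
  (9/22, -25/22) → C = -168/11
  (-5/4, -29/8) → C = -77/2

The optimum lies where -5x_1 + 7x_2 = -10 and 12x_1 - 8x_2 = 14.
Solving simultaneously gives x_1 = 9/22, x_2 = -25/22.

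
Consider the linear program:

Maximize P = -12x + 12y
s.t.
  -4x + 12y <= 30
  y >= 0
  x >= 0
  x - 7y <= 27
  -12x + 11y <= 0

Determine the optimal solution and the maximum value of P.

Corner points and P = -12x + 12y:
  (33/10, 18/5) → P = 18/5
  (0, 0) → P = 0
  (27, 0) → P = -324
The feasible region is unbounded (it extends along (3, 1), (7, 1)), but P strictly decreases along every unbounded feasible direction, so there is no improving ray and the maximum is attained at a vertex.

The binding constraints are -4x + 12y = 30 and -12x + 11y = 0.
Solving simultaneously gives x = 33/10, y = 18/5.

x = 33/10, y = 18/5, maximum P = 18/5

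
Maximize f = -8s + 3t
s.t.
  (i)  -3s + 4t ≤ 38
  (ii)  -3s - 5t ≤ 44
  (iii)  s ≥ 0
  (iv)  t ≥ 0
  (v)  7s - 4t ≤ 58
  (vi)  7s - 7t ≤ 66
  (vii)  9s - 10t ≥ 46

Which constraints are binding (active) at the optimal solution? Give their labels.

(iv) and (vii)

Vertices and f = -8s + 3t:
  (58/7, 0) → f = -464/7
  (46/9, 0) → f = -368/9
  (198/17, 100/17) → f = -1284/17

The maximum is at (46/9, 0). Substituting into each constraint, equality holds for (iv) and (vii); the remaining constraints have slack.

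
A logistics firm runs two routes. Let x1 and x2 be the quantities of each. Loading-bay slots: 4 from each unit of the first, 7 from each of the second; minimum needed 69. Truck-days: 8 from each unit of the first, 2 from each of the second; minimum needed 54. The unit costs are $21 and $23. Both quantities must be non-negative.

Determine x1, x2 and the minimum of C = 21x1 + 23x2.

x1 = 5, x2 = 7, minimum C = 266

Vertices and C = 21x1 + 23x2:
  (0, 27) → C = 621
  (69/4, 0) → C = 1449/4
  (5, 7) → C = 266
The feasible region is unbounded (it extends along (0, 1), (1, 0)), but C strictly increases along every unbounded feasible direction, so there is no improving ray and the minimum is attained at a vertex.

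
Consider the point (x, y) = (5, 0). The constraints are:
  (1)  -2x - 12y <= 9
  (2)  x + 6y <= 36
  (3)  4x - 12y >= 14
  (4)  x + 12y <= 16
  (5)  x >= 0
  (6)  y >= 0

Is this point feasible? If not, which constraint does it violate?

(1): -10 ≤ 9 ✓
(2): 5 ≤ 36 ✓
(3): 20 ≥ 14 ✓
(4): 5 ≤ 16 ✓
(5): 5 ≥ 0 ✓
(6): 0 ≥ 0 ✓

feasible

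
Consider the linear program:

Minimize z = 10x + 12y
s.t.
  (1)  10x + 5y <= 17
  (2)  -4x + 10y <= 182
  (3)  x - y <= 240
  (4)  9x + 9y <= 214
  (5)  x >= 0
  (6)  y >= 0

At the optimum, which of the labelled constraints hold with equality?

(5) and (6)

Feasible corners and z = 10x + 12y:
  (0, 17/5) → z = 204/5
  (17/10, 0) → z = 17
  (0, 0) → z = 0

The minimum is at (0, 0). Substituting into each constraint, equality holds for (5) and (6); the remaining constraints have slack.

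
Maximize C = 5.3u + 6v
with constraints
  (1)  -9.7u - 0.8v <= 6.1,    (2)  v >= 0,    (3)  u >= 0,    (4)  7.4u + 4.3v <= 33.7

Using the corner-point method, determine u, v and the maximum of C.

Corner points and C = 5.3u + 6v:
  (0, 0) → C = 0
  (337/74, 0) → C = 17861/740
  (0, 337/43) → C = 2022/43

u = 0, v = 337/43, maximum C = 2022/43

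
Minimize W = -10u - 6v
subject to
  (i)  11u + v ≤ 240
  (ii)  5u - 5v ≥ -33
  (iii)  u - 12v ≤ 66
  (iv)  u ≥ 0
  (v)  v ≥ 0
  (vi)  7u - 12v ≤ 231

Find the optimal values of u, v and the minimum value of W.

Corner points and W = -10u - 6v:
  (389/20, 521/20) → W = -1754/5
  (240/11, 0) → W = -2400/11
  (0, 33/5) → W = -198/5
  (0, 0) → W = 0

The binding constraints are 11u + v = 240 and 5u - 5v = -33.
Solving simultaneously gives u = 389/20, v = 521/20.

u = 389/20, v = 521/20, minimum W = -1754/5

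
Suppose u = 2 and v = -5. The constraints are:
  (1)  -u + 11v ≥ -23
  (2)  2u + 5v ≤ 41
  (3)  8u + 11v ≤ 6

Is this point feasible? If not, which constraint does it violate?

Constraint (1): -u + 11v = -57, which is not ≥ -23. All other constraints are satisfied.

not feasible — violates (1)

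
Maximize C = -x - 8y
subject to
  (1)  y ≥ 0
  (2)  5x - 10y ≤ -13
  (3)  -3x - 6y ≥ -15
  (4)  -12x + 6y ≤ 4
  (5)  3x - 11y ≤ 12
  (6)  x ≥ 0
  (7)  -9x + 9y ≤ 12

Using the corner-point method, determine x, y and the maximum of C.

x = 19/45, y = 68/45, maximum C = -563/45

Extreme points and C = -x - 8y:
  (6/5, 19/10) → C = -82/5
  (19/45, 68/45) → C = -563/45
  (7/9, 19/9) → C = -53/3
  (2/3, 2) → C = -50/3

At the optimal vertex, 5x - 10y = -13 and -12x + 6y = 4.
Solving simultaneously gives x = 19/45, y = 68/45.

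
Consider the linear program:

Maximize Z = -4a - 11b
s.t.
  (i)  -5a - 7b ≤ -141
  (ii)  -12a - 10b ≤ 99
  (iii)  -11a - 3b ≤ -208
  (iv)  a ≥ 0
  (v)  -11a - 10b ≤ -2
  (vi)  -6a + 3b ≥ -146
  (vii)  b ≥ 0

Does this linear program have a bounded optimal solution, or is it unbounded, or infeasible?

Feasible corners and Z = -4a - 11b:
  (1033/62, 511/62) → Z = -9753/62
  (1445/57, 116/57) → Z = -2352/19
  (0, 208/3) → Z = -2288/3
The feasible region has finitely many vertices and no improving ray; the maximum is -2352/19 at (1445/57, 116/57).

bounded optimum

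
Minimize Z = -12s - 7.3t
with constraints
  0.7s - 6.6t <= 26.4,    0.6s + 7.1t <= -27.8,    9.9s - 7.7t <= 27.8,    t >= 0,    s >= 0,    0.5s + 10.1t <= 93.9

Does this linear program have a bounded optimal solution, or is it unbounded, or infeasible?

The boundaries 0.6s + 7.1t = -27.8 and t = 0 meet at (-139/3, 0), but that point violates s ≥ 0. Every candidate vertex is excluded by some other constraint, so the feasible region is empty.

infeasible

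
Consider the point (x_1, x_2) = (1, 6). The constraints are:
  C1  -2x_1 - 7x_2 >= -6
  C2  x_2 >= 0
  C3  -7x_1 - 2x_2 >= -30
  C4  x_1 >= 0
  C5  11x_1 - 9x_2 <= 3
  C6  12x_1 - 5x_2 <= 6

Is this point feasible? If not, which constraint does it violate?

Constraint C1: -2x_1 - 7x_2 = -44, which is not ≥ -6. All other constraints are satisfied.

not feasible — violates C1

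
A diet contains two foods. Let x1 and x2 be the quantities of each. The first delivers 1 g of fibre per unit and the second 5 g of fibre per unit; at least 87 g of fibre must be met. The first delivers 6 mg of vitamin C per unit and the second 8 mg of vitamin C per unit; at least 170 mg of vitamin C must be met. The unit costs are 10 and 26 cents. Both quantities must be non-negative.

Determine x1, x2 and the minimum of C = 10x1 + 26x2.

Extreme points and C = 10x1 + 26x2:
  (0, 85/4) → C = 1105/2
  (87, 0) → C = 870
  (7, 16) → C = 486
The feasible region is unbounded (it extends along (0, 1), (1, 0)), but C strictly increases along every unbounded feasible direction, so there is no improving ray and the minimum is attained at a vertex.

The binding constraints are x1 + 5x2 = 87 and 6x1 + 8x2 = 170.
Solving simultaneously gives x1 = 7, x2 = 16.

x1 = 7, x2 = 16, minimum C = 486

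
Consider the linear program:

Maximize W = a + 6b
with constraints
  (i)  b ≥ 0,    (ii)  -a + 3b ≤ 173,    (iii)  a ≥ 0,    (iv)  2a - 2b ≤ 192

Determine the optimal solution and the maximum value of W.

At the optimal vertex, -a + 3b = 173 and 2a - 2b = 192.
Solving simultaneously gives a = 461/2, b = 269/2.

a = 461/2, b = 269/2, maximum W = 2075/2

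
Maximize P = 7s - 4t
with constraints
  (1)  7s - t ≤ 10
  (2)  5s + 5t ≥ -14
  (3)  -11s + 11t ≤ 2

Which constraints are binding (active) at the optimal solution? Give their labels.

Vertices and P = 7s - 4t:
  (9/10, -37/10) → P = 211/10
  (56/33, 62/33) → P = 48/11
  (-82/55, -72/55) → P = -26/5

The maximum is at (9/10, -37/10). Substituting into each constraint, equality holds for (1) and (2); the remaining constraints have slack.

(1) and (2)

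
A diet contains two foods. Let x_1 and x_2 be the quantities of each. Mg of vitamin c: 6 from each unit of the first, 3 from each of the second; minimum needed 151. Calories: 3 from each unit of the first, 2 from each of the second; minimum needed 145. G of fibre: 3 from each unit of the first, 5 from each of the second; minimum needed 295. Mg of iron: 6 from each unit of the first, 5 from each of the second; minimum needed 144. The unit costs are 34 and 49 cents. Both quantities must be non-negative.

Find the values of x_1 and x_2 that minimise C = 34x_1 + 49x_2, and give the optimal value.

x_1 = 15, x_2 = 50, minimum C = 2960

Feasible corners and C = 34x_1 + 49x_2:
  (0, 145/2) → C = 7105/2
  (295/3, 0) → C = 10030/3
  (15, 50) → C = 2960
The feasible region is unbounded (it extends along (0, 1), (1, 0)), but C strictly increases along every unbounded feasible direction, so there is no improving ray and the minimum is attained at a vertex.

At the optimal vertex, 3x_1 + 2x_2 = 145 and 3x_1 + 5x_2 = 295.
Solving simultaneously gives x_1 = 15, x_2 = 50.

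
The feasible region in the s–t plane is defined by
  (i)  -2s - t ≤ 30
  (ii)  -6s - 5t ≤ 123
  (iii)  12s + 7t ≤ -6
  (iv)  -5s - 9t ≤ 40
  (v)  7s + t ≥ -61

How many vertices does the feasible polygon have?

The feasible vertices (each the meet of two boundaries and inside every other half-plane) are:
  (226/73, -450/73)
  (-421/37, 690/37)
  (-509/58, 25/58)

3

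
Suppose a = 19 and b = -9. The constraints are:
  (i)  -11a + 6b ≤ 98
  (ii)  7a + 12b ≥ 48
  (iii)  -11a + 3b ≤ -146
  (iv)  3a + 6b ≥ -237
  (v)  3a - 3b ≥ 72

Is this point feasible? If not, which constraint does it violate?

not feasible — violates (ii)

Constraint (ii): 7a + 12b = 25, which is not ≥ 48. All other constraints are satisfied.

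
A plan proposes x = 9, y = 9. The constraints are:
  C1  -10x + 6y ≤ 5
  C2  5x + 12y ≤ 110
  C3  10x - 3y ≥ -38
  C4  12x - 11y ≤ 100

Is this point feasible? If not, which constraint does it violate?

not feasible — violates C2

Constraint C2: 5x + 12y = 153, which is not ≤ 110. All other constraints are satisfied.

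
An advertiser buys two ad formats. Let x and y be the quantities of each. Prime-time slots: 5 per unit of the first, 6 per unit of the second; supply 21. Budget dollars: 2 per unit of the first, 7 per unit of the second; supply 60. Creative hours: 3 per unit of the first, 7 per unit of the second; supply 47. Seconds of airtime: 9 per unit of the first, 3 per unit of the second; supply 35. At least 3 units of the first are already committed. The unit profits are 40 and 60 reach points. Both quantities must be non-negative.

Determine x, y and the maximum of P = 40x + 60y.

Corner points and P = 40x + 60y:
  (35/9, 0) → P = 1400/9
  (3, 0) → P = 120
  (49/13, 14/39) → P = 2240/13
  (3, 1) → P = 180

At the optimal vertex, 5x + 6y = 21 and x = 3.
Solving simultaneously gives x = 3, y = 1.

x = 3, y = 1, maximum P = 180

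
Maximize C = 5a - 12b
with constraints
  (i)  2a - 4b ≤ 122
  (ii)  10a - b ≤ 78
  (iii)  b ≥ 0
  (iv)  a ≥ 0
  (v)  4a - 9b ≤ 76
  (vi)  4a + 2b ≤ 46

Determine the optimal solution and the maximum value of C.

a = 39/5, b = 0, maximum C = 39

Corner points and C = 5a - 12b:
  (39/5, 0) → C = 39
  (101/12, 37/6) → C = -383/12
  (0, 0) → C = 0
  (0, 23) → C = -276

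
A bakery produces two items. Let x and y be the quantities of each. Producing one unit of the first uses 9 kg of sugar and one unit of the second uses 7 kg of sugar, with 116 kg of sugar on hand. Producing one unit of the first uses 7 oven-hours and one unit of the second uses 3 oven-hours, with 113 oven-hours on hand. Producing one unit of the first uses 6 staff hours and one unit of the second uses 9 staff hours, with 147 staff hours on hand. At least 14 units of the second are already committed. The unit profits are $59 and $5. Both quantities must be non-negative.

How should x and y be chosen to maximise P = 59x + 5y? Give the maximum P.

The binding constraints are 9x + 7y = 116 and y = 14.
Solving simultaneously gives x = 2, y = 14.

x = 2, y = 14, maximum P = 188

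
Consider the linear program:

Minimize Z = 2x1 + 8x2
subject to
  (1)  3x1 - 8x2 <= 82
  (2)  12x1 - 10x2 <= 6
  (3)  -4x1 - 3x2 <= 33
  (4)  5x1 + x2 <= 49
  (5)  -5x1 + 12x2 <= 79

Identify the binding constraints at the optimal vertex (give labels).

(2) and (3)

Vertices and Z = 2x1 + 8x2:
  (-78/19, -105/19) → Z = -996/19
  (8, 9) → Z = 88
  (-211/21, 151/63) → Z = -58/63
  (509/65, 128/13) → Z = 6138/65

The minimum is at (-78/19, -105/19). Substituting into each constraint, equality holds for (2) and (3); the remaining constraints have slack.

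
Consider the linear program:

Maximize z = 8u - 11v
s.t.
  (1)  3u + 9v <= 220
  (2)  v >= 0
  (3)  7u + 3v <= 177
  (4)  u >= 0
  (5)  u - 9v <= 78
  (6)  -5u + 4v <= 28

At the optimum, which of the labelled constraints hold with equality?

(2) and (3)

Extreme points and z = 8u - 11v:
  (311/18, 1009/54) → z = -3635/54
  (628/57, 1184/57) → z = -8000/57
  (177/7, 0) → z = 1416/7
  (0, 0) → z = 0
  (0, 7) → z = -77

The maximum is at (177/7, 0). Substituting into each constraint, equality holds for (2) and (3); the remaining constraints have slack.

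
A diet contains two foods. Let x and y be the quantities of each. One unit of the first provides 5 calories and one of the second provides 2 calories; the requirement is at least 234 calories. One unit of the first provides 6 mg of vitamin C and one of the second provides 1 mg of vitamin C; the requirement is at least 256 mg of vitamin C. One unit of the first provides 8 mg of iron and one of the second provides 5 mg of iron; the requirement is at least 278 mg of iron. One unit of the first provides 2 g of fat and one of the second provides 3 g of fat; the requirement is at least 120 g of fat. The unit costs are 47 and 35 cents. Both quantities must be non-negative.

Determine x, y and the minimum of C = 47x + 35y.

x = 42, y = 12, minimum C = 2394

Extreme points and C = 47x + 35y:
  (0, 256) → C = 8960
  (60, 0) → C = 2820
  (278/7, 124/7) → C = 17406/7
  (42, 12) → C = 2394
The feasible region is unbounded (it extends along (0, 1), (1, 0)), but C strictly increases along every unbounded feasible direction, so there is no improving ray and the minimum is attained at a vertex.

At the optimal vertex, 5x + 2y = 234 and 2x + 3y = 120.
Solving simultaneously gives x = 42, y = 12.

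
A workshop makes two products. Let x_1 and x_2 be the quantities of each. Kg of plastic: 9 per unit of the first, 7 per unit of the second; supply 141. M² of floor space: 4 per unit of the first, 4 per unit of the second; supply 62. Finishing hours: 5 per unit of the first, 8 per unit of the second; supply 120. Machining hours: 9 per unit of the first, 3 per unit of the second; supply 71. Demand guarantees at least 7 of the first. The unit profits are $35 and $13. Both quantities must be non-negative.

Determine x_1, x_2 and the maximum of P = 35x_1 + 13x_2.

Corner points and P = 35x_1 + 13x_2:
  (71/9, 0) → P = 2485/9
  (7, 0) → P = 245
  (7, 8/3) → P = 839/3

The binding constraints are 9x_1 + 3x_2 = 71 and x_1 = 7.
Solving simultaneously gives x_1 = 7, x_2 = 8/3.

x_1 = 7, x_2 = 8/3, maximum P = 839/3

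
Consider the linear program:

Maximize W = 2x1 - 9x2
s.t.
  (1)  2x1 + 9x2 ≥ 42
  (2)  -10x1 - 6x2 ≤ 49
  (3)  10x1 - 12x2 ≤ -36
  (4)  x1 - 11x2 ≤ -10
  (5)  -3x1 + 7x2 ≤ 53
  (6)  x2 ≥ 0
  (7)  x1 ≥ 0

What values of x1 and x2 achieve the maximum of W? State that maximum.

Extreme points and W = 2x1 - 9x2:
  (30/19, 82/19) → W = -678/19
  (0, 14/3) → W = -42
  (192/17, 211/17) → W = -1515/17
  (0, 53/7) → W = -477/7

The binding constraints are 2x1 + 9x2 = 42 and 10x1 - 12x2 = -36.
Solving simultaneously gives x1 = 30/19, x2 = 82/19.

x1 = 30/19, x2 = 82/19, maximum W = -678/19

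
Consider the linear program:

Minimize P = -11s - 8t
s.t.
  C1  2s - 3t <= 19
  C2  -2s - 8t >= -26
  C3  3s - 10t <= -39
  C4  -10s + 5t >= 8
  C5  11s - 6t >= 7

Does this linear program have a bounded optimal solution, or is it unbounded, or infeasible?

The boundaries -2s - 8t = -26 and 3s - 10t = -39 meet at (-13/11, 39/11), but that point violates 11s - 6t ≥ 7. Every candidate vertex is excluded by some other constraint, so the feasible region is empty.

infeasible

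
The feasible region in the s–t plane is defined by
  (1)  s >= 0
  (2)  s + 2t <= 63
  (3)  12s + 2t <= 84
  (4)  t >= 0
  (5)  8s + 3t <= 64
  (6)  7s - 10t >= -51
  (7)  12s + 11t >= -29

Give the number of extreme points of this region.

5

Intersecting each pair of boundary lines and keeping only the points that satisfy every inequality leaves:
  (0, 0)
  (0, 51/10)
  (7, 0)
  (31/5, 24/5)
  (487/101, 856/101)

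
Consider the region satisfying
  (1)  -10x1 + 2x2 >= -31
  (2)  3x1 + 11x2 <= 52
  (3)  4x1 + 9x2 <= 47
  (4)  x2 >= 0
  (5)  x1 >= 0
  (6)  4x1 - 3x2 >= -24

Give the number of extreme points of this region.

5

The feasible vertices (each the meet of two boundaries and inside every other half-plane) are:
  (373/98, 173/49)
  (31/10, 0)
  (49/17, 67/17)
  (0, 52/11)
  (0, 0)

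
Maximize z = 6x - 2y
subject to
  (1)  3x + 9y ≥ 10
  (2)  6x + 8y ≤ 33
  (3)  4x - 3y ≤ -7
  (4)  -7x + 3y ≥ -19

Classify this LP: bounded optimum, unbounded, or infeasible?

Extreme points and z = 6x - 2y:
  (-11/15, 61/45) → z = -64/9
  (43/50, 87/25) → z = -9/5
The feasible region has finitely many vertices and no improving ray; the maximum is -9/5 at (43/50, 87/25).

bounded optimum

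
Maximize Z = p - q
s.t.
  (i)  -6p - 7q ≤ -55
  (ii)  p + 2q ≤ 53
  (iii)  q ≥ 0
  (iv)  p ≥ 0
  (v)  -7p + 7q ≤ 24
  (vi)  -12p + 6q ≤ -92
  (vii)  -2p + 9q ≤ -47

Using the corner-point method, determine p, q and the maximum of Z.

p = 53, q = 0, maximum Z = 53

Vertices and Z = p - q:
  (53, 0) → Z = 53
  (571/13, 59/13) → Z = 512/13
  (47/2, 0) → Z = 47/2

The optimum lies where p + 2q = 53 and q = 0.
Solving simultaneously gives p = 53, q = 0.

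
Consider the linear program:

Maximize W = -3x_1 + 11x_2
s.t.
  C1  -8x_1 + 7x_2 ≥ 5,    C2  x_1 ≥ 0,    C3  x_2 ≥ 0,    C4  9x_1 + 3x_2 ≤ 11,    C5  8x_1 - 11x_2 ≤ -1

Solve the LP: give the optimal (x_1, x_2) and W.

x_1 = 0, x_2 = 11/3, maximum W = 121/3

Corner points and W = -3x_1 + 11x_2:
  (0, 5/7) → W = 55/7
  (62/87, 133/87) → W = 1277/87
  (0, 11/3) → W = 121/3

The binding constraints are x_1 = 0 and 9x_1 + 3x_2 = 11.
Solving simultaneously gives x_1 = 0, x_2 = 11/3.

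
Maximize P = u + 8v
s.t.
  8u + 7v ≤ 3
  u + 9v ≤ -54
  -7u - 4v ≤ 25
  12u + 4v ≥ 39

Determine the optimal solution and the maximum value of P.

u = 81/13, v = -87/13, maximum P = -615/13

Corner points and P = u + 8v:
  (81/13, -87/13) → P = -615/13
  (567/104, -687/104) → P = -4929/104
  (64/5, -573/20) → P = -1082/5
The feasible region is unbounded (it extends along (4, -7), (7, -8)), but P strictly decreases along every unbounded feasible direction, so there is no improving ray and the maximum is attained at a vertex.

The optimum lies where 8u + 7v = 3 and u + 9v = -54.
Solving simultaneously gives u = 81/13, v = -87/13.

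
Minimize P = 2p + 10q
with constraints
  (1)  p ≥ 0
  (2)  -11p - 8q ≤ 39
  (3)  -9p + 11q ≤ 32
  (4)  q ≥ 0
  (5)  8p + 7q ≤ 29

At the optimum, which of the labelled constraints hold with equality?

(1) and (4)

Feasible corners and P = 2p + 10q:
  (0, 32/11) → P = 320/11
  (0, 0) → P = 0
  (95/151, 517/151) → P = 5360/151
  (29/8, 0) → P = 29/4

The minimum is at (0, 0). Substituting into each constraint, equality holds for (1) and (4); the remaining constraints have slack.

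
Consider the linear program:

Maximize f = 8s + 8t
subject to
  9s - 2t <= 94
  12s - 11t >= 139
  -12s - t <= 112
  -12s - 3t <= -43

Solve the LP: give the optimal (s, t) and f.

Extreme points and f = 8s + 8t:
  (252/25, -41/25) → f = 1688/25
  (368/51, -247/17) → f = -2984/51
  (445/84, -48/7) → f = -262/21

The optimum lies where 9s - 2t = 94 and 12s - 11t = 139.
Solving simultaneously gives s = 252/25, t = -41/25.

s = 252/25, t = -41/25, maximum f = 1688/25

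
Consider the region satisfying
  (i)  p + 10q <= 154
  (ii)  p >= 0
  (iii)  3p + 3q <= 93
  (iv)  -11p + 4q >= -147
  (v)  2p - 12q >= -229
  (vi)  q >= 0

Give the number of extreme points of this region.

Of the 15 pairwise boundary intersections, those satisfying every inequality are:
  (0, 77/5)
  (52/3, 41/3)
  (0, 0)
  (271/15, 194/15)
  (147/11, 0)

5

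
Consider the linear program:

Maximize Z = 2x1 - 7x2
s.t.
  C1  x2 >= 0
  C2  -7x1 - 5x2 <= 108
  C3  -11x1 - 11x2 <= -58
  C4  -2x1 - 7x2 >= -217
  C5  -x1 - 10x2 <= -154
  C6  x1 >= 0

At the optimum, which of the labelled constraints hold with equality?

C4 and C5

Vertices and Z = 2x1 - 7x2:
  (84, 7) → Z = 119
  (0, 31) → Z = -217
  (0, 77/5) → Z = -539/5

The maximum is at (84, 7). Substituting into each constraint, equality holds for C4 and C5; the remaining constraints have slack.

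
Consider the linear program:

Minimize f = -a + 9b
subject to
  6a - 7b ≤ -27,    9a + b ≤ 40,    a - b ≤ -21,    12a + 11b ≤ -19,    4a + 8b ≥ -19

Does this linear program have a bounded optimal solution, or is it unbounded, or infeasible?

Vertices and f = -a + 9b:
  (-250/23, 233/23) → f = 2347/23
  (-187/12, 65/12) → f = 193/3
The feasible region has finitely many vertices and no improving ray; the minimum is 193/3 at (-187/12, 65/12).

bounded optimum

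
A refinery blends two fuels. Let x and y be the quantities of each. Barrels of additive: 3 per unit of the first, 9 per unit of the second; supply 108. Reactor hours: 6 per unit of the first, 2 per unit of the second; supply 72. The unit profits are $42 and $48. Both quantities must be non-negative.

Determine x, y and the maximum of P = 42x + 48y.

x = 9, y = 9, maximum P = 810

Corner points and P = 42x + 48y:
  (0, 0) → P = 0
  (0, 12) → P = 576
  (12, 0) → P = 504
  (9, 9) → P = 810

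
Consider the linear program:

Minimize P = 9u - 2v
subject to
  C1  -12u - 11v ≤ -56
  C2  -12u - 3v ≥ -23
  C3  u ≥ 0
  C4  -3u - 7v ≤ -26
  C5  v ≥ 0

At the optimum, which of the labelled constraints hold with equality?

Vertices and P = 9u - 2v:
  (85/96, 33/8) → P = -9/32
  (0, 56/11) → P = -112/11
  (0, 23/3) → P = -46/3

The minimum is at (0, 23/3). Substituting into each constraint, equality holds for C2 and C3; the remaining constraints have slack.

C2 and C3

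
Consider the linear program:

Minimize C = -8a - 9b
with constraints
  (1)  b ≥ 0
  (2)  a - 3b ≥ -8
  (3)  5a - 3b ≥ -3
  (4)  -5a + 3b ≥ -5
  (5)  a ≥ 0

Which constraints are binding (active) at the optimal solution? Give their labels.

(2) and (4)

Corner points and C = -8a - 9b:
  (1, 0) → C = -8
  (0, 0) → C = 0
  (5/4, 37/12) → C = -151/4
  (13/4, 15/4) → C = -239/4
  (0, 1) → C = -9

The minimum is at (13/4, 15/4). Substituting into each constraint, equality holds for (2) and (4); the remaining constraints have slack.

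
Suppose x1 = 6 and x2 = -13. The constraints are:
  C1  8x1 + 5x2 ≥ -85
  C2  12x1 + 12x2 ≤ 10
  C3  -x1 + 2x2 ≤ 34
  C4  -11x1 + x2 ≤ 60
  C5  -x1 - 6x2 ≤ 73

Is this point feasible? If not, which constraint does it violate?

C1: -17 ≥ -85 ✓
C2: -84 ≤ 10 ✓
C3: -32 ≤ 34 ✓
C4: -79 ≤ 60 ✓
C5: 72 ≤ 73 ✓

feasible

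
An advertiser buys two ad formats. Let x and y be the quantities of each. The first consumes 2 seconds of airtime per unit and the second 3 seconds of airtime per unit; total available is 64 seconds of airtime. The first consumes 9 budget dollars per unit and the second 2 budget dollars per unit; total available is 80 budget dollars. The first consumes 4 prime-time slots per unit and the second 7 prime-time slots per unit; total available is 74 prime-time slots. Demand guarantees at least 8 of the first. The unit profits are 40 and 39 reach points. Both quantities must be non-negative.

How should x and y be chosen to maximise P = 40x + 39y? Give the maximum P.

Corner points and P = 40x + 39y:
  (80/9, 0) → P = 3200/9
  (8, 0) → P = 320
  (8, 4) → P = 476

At the optimal vertex, 9x + 2y = 80 and x = 8.
Solving simultaneously gives x = 8, y = 4.

x = 8, y = 4, maximum P = 476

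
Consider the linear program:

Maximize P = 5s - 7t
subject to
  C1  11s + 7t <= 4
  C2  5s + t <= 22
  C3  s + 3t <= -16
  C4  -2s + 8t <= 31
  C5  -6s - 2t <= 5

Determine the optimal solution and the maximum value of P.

s = 49/4, t = -157/4, maximum P = 336

Extreme points and P = 5s - 7t:
  (25/4, -37/4) → P = 96
  (62/13, -90/13) → P = 940/13
  (49/4, -157/4) → P = 336
  (17/16, -91/16) → P = 361/8

The optimum lies where 5s + t = 22 and -6s - 2t = 5.
Solving simultaneously gives s = 49/4, t = -157/4.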